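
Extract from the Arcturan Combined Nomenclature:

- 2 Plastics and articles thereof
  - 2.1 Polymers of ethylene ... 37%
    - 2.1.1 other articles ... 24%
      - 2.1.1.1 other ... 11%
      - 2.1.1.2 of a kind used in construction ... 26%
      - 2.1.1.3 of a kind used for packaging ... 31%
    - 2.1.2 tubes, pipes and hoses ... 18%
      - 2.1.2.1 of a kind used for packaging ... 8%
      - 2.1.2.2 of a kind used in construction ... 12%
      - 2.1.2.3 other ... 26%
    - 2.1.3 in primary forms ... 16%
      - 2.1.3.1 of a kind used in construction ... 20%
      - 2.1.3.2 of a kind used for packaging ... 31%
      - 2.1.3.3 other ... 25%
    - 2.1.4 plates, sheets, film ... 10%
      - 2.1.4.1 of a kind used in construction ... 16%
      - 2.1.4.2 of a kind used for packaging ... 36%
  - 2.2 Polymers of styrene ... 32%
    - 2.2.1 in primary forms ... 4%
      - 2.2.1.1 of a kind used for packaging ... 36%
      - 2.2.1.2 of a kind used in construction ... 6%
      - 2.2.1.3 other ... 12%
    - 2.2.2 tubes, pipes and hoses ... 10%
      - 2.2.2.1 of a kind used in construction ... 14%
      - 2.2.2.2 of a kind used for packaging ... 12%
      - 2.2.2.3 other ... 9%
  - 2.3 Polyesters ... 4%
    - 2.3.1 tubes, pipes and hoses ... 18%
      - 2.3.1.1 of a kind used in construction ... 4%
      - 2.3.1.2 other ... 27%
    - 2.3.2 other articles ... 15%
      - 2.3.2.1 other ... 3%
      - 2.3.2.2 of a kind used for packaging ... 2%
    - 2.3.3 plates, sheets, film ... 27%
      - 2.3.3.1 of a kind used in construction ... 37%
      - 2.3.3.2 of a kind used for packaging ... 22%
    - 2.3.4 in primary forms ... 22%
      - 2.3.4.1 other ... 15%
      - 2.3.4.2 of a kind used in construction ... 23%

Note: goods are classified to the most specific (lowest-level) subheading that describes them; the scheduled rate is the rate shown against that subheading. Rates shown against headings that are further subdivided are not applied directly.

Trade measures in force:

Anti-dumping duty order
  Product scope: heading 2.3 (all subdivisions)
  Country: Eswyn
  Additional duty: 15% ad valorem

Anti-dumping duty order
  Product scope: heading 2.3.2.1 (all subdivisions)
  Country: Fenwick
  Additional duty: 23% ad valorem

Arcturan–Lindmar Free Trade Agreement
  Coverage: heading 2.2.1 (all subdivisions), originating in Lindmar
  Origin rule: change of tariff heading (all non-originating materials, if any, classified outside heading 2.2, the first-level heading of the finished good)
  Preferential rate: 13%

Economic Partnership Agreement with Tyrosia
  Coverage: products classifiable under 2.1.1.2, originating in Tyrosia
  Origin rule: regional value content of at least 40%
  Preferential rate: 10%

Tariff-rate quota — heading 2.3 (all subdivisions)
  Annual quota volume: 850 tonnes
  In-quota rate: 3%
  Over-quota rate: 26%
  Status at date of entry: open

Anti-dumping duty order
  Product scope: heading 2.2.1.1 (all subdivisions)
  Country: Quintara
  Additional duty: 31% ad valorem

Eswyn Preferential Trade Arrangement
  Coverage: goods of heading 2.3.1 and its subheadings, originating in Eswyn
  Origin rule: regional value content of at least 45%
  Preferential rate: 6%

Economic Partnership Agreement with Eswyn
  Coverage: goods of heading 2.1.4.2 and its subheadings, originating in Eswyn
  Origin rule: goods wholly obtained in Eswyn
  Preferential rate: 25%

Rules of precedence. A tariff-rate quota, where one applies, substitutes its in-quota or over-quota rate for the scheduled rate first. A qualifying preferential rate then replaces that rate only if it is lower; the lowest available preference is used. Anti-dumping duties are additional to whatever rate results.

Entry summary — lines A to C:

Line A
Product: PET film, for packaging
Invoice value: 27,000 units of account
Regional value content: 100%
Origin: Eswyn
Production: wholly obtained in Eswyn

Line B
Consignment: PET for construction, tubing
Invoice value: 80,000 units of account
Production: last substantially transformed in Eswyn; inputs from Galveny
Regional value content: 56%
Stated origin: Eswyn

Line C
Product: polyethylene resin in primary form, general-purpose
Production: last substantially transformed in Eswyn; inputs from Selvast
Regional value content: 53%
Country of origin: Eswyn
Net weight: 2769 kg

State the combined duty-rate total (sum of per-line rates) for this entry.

61%

Line A: PET → 2.3; film → 2.3.3; for packaging → 2.3.3.2. Scheduled 22%. quota on 2.3 open → in-quota 3%; Eswyn agreement on 2.3.1: 2.3.3.2 not covered; Eswyn agreement on 2.1.4.2: 2.3.3.2 not covered; anti-dumping (Eswyn, 2.3): +15%; total 3% + 15% = 18%. → 18%.
Line B: PET → 2.3; tubing → 2.3.1; for construction → 2.3.1.1. Scheduled 4%. quota on 2.3 open → in-quota 3%; Eswyn agreement on 2.3.1: RVC ≥ 45% → 6% available; Eswyn agreement on 2.1.4.2: 2.3.1.1 not covered; preference 6% not lower than 3% → no reduction; anti-dumping (Eswyn, 2.3): +15%; total 3% + 15% = 18%. → 18%.
Line C: polyethylene → 2.1; resin in primary form → 2.1.3; general-purpose → 2.1.3.3. Scheduled 25%. Eswyn agreement on 2.3.1: 2.1.3.3 not covered; Eswyn agreement on 2.1.4.2: 2.1.3.3 not covered. → 25%.
Sum: 18% + 18% + 25% = 61%.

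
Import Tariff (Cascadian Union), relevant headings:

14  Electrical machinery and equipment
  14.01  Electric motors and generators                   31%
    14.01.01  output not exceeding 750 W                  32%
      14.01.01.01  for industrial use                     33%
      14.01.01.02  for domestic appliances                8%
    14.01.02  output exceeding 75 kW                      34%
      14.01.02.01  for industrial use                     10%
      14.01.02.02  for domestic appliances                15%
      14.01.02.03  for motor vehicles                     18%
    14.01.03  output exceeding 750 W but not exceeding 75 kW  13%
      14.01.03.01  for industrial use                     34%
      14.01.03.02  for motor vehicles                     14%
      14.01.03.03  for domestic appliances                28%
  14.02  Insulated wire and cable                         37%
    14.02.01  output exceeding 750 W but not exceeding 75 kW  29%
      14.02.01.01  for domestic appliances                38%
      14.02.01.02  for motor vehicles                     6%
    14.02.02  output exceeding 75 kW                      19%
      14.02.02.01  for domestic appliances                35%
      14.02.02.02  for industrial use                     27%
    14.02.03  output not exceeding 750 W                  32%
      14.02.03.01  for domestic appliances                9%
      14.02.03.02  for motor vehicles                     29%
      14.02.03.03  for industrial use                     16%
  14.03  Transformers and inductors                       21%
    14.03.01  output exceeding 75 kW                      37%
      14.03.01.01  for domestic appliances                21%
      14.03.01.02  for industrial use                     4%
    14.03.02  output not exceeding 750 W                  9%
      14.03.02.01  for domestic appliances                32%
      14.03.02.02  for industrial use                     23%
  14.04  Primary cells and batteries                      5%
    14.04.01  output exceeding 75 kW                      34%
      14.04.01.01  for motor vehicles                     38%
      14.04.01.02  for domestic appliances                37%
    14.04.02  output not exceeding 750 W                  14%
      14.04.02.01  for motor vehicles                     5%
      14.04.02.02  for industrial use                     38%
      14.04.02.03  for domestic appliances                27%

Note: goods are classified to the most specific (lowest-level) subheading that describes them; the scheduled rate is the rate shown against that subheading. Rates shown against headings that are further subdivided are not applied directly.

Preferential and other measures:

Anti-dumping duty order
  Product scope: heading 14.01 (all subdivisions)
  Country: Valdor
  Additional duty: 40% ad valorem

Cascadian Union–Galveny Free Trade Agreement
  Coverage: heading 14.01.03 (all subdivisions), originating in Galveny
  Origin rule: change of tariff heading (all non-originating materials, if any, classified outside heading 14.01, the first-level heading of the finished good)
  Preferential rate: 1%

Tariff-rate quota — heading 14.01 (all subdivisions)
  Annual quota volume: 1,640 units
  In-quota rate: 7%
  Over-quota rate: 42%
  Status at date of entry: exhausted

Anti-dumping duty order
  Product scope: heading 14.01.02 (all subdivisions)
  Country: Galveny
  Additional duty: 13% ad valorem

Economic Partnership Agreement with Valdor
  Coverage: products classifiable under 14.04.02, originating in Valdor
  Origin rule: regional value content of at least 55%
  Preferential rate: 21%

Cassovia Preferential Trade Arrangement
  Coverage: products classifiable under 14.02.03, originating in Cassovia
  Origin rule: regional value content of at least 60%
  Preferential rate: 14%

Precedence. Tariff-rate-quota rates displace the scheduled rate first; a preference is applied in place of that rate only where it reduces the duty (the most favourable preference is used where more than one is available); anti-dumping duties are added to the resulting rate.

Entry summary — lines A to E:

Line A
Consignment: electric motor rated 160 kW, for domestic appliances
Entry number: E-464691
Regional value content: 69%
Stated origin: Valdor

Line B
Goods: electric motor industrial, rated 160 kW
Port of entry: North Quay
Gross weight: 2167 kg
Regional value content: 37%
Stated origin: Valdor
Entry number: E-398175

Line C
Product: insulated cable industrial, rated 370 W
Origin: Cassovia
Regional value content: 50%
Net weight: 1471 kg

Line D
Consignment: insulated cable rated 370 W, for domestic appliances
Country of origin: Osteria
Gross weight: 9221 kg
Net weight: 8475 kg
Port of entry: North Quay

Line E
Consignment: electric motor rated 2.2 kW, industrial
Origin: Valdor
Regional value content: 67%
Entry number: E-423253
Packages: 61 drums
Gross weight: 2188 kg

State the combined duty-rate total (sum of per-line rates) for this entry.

271%

Line A: electric motor → 14.01; rated 160 kW → 14.01.02; for domestic appliances → 14.01.02.02. Scheduled 15%. quota on 14.01 exhausted → over-quota 42%; Valdor agreement on 14.04.02: 14.01.02.02 not covered; anti-dumping (Valdor, 14.01): +40%; total 42% + 40% = 82%. → 82%.
Line B: electric motor → 14.01; rated 160 kW → 14.01.02; industrial → 14.01.02.01. Scheduled 10%. quota on 14.01 exhausted → over-quota 42%; Valdor agreement on 14.04.02: 14.01.02.01 not covered; anti-dumping (Valdor, 14.01): +40%; total 42% + 40% = 82%. → 82%.
Line C: insulated cable → 14.02; rated 370 W → 14.02.03; industrial → 14.02.03.03. Scheduled 16%. Cassovia agreement on 14.02.03: RVC < 60%. → 16%.
Line D: insulated cable → 14.02; rated 370 W → 14.02.03; for domestic appliances → 14.02.03.01. Scheduled 9%. No special measure applies. → 9%.
Line E: electric motor → 14.01; rated 2.2 kW → 14.01.03; industrial → 14.01.03.01. Scheduled 34%. quota on 14.01 exhausted → over-quota 42%; Valdor agreement on 14.04.02: 14.01.03.01 not covered; anti-dumping (Valdor, 14.01): +40%; total 42% + 40% = 82%. → 82%.
Sum: 82% + 82% + 16% + 9% + 82% = 271%.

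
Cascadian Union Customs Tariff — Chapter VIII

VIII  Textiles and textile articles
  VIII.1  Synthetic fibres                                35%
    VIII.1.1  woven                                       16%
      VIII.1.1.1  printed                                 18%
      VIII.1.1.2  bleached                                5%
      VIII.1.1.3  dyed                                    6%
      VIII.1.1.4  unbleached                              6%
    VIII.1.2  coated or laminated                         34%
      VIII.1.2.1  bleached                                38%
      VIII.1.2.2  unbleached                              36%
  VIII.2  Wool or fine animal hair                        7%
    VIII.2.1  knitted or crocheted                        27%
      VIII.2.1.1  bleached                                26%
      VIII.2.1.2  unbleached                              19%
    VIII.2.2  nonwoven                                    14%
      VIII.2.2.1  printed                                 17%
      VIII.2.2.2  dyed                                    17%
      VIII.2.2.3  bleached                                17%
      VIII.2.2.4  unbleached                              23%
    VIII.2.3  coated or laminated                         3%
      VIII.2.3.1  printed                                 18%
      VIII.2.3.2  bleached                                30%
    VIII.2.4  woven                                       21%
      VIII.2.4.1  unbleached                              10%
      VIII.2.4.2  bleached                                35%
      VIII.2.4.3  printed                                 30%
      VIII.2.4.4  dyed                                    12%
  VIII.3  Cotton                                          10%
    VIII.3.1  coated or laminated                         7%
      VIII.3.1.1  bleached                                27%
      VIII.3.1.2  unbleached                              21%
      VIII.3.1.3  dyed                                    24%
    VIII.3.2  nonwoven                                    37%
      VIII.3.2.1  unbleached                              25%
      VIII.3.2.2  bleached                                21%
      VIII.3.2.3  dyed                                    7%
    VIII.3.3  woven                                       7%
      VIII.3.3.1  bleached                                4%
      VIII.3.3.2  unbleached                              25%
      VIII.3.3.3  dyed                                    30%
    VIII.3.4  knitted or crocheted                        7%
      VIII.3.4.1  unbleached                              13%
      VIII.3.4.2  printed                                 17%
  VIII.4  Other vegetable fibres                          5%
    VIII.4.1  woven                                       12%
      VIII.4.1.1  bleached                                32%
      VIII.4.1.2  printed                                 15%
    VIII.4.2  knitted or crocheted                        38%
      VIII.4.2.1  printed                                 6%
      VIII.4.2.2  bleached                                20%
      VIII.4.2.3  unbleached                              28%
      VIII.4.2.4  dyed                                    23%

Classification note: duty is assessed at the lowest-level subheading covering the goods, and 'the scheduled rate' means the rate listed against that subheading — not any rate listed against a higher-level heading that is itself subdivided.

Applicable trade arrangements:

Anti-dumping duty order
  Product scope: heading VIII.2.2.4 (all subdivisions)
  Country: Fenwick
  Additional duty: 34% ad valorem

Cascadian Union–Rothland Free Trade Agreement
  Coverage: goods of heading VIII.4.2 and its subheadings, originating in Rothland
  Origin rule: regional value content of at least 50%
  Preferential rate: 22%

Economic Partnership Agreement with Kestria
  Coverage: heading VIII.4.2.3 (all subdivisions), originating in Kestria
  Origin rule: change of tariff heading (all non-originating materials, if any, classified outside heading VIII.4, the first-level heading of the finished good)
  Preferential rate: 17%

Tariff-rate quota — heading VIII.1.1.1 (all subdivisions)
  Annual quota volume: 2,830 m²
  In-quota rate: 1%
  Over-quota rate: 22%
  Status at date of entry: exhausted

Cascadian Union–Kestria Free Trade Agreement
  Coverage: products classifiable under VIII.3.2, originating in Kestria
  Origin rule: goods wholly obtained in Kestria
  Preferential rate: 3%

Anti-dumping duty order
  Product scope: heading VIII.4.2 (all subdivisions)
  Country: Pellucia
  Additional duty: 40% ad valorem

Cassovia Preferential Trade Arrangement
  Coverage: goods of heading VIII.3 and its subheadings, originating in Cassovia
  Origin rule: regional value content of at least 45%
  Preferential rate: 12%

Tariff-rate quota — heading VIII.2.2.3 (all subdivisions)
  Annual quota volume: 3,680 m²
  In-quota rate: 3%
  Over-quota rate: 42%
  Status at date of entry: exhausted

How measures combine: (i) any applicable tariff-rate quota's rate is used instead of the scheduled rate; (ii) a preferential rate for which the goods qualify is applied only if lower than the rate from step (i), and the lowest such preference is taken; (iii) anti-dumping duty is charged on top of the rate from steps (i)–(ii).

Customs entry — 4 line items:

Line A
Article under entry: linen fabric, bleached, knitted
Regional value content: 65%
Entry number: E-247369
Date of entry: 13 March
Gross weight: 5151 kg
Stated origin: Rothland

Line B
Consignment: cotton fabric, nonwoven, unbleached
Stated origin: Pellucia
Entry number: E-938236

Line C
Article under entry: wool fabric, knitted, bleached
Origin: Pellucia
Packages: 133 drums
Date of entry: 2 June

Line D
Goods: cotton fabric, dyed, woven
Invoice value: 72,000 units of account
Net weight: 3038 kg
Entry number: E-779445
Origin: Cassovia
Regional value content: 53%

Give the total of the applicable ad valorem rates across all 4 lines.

Line A: linen → VIII.4; knitted → VIII.4.2; bleached → VIII.4.2.2. Scheduled 20%. Rothland agreement on VIII.4.2: RVC ≥ 50% → 22% available; preference 22% not lower than 20% → no reduction. → 20%.
Line B: cotton → VIII.3; nonwoven → VIII.3.2; unbleached → VIII.3.2.1. Scheduled 25%. No special measure applies. → 25%.
Line C: wool → VIII.2; knitted → VIII.2.1; bleached → VIII.2.1.1. Scheduled 26%. No special measure applies. → 26%.
Line D: cotton → VIII.3; woven → VIII.3.3; dyed → VIII.3.3.3. Scheduled 30%. Cassovia agreement on VIII.3: RVC ≥ 45% → 12% available; preferential 12%. → 12%.
Sum: 20% + 25% + 26% + 12% = 83%.

83%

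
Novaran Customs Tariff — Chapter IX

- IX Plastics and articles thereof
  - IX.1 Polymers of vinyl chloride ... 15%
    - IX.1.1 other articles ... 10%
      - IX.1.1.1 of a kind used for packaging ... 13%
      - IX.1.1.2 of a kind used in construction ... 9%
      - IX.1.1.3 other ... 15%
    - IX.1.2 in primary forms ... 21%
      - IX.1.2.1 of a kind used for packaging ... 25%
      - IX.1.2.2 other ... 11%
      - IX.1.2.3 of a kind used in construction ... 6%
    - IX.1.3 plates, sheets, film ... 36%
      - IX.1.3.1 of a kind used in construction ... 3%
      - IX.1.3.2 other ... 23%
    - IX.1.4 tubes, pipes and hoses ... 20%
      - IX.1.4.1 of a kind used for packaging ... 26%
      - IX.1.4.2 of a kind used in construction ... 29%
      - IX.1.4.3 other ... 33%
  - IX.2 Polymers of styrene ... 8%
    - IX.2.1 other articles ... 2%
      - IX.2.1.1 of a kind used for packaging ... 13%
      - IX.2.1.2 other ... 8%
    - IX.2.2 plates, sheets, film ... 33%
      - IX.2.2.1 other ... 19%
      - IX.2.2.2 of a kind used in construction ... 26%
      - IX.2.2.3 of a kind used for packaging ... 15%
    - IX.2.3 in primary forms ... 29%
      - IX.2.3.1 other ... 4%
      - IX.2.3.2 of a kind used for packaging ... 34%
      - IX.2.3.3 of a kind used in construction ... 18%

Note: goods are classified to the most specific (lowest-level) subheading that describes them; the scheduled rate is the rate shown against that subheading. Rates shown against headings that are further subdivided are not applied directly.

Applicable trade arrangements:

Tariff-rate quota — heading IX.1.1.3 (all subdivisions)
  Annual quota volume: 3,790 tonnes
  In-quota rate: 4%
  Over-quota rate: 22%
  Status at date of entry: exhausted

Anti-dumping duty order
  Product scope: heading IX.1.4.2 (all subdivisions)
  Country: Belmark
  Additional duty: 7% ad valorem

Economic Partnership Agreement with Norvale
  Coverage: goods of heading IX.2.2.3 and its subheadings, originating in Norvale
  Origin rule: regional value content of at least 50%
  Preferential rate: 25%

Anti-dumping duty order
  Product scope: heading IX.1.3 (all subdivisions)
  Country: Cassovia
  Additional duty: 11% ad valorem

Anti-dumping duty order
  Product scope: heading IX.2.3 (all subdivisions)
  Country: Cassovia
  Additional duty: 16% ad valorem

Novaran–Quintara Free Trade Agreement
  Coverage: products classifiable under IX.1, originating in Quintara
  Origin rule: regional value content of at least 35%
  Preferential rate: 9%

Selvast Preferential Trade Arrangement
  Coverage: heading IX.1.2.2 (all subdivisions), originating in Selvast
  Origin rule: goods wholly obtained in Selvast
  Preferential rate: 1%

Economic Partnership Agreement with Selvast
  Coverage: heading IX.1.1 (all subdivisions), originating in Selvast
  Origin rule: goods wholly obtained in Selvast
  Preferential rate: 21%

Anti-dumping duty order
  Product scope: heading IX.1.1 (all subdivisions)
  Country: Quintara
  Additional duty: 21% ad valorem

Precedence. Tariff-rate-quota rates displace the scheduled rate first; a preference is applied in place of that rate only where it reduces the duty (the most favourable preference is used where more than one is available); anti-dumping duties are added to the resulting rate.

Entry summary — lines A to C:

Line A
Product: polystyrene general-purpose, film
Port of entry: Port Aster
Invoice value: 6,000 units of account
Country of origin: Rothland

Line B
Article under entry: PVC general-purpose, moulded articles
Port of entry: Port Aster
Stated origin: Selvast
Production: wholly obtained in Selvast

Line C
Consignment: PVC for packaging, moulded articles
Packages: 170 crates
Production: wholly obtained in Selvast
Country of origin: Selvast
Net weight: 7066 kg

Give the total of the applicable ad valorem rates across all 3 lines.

Line A: polystyrene → IX.2; film → IX.2.2; general-purpose → IX.2.2.1. Scheduled 19%. No special measure applies. → 19%.
Line B: PVC → IX.1; moulded articles → IX.1.1; general-purpose → IX.1.1.3. Scheduled 15%. quota on IX.1.1.3 exhausted → over-quota 22%; Selvast agreement on IX.1.2.2: IX.1.1.3 not covered; Selvast agreement on IX.1.1: wholly obtained → 21% available; preferential 21%. → 21%.
Line C: PVC → IX.1; moulded articles → IX.1.1; for packaging → IX.1.1.1. Scheduled 13%. Selvast agreement on IX.1.2.2: IX.1.1.1 not covered; Selvast agreement on IX.1.1: wholly obtained → 21% available; preference 21% not lower than 13% → no reduction. → 13%.
Sum: 19% + 21% + 13% = 53%.

53%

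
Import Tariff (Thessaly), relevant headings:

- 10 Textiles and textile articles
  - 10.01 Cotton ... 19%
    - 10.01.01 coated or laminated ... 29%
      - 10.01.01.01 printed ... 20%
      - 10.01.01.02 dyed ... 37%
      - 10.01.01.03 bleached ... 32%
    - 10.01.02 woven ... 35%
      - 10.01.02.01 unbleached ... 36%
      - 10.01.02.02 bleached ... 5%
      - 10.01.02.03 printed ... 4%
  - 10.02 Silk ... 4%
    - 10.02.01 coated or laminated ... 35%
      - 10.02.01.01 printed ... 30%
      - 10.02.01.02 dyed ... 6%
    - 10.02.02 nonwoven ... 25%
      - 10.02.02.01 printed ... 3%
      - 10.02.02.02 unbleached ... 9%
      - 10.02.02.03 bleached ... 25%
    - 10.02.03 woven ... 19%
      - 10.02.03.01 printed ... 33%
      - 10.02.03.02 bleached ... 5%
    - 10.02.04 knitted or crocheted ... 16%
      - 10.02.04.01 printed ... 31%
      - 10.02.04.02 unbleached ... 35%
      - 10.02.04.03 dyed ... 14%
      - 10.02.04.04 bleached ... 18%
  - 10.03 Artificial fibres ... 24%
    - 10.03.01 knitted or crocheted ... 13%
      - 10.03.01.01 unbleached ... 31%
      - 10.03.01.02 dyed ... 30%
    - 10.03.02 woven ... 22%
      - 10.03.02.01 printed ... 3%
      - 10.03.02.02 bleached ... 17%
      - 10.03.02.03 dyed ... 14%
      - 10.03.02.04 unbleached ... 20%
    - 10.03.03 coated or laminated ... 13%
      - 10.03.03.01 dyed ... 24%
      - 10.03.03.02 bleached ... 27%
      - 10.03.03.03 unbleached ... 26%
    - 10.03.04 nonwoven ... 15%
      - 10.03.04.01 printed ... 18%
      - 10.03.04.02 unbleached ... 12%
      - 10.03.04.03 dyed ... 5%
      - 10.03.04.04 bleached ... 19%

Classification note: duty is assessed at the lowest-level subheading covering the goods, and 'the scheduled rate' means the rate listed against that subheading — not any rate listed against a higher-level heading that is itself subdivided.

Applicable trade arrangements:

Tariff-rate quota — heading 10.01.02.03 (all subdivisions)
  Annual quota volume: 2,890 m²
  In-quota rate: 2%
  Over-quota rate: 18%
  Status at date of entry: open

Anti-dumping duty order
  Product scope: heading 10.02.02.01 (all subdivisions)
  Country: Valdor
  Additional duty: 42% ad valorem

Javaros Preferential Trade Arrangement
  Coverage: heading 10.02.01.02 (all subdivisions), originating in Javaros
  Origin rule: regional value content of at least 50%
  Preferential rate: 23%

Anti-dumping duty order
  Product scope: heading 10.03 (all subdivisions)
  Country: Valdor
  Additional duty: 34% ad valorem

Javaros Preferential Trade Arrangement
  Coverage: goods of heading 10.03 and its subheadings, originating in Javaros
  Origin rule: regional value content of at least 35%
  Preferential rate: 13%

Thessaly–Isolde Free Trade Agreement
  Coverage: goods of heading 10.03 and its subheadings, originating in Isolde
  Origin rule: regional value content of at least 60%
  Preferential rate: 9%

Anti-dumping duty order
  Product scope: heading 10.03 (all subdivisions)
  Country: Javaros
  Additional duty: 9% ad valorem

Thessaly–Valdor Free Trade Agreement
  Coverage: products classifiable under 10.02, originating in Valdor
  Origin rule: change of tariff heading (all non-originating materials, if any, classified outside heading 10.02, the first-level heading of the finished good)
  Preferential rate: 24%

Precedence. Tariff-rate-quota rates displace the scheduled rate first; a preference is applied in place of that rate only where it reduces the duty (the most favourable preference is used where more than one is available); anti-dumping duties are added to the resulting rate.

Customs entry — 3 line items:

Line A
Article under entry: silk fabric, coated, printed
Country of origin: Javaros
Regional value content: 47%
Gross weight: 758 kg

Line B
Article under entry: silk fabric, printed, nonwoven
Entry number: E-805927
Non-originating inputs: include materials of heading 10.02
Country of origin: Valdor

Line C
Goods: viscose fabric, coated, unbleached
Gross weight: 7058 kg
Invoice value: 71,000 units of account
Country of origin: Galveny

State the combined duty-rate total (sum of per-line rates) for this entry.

Line A: silk → 10.02; coated → 10.02.01; printed → 10.02.01.01. Scheduled 30%. Javaros agreement on 10.02.01.02: 10.02.01.01 not covered; Javaros agreement on 10.03: 10.02.01.01 not covered. → 30%.
Line B: silk → 10.02; nonwoven → 10.02.02; printed → 10.02.02.01. Scheduled 3%. Valdor agreement on 10.02: CTH not met; anti-dumping (Valdor, 10.02.02.01): +42%; total 3% + 42% = 45%. → 45%.
Line C: viscose → 10.03; coated → 10.03.03; unbleached → 10.03.03.03. Scheduled 26%. No special measure applies. → 26%.
Sum: 30% + 45% + 26% = 101%.

101%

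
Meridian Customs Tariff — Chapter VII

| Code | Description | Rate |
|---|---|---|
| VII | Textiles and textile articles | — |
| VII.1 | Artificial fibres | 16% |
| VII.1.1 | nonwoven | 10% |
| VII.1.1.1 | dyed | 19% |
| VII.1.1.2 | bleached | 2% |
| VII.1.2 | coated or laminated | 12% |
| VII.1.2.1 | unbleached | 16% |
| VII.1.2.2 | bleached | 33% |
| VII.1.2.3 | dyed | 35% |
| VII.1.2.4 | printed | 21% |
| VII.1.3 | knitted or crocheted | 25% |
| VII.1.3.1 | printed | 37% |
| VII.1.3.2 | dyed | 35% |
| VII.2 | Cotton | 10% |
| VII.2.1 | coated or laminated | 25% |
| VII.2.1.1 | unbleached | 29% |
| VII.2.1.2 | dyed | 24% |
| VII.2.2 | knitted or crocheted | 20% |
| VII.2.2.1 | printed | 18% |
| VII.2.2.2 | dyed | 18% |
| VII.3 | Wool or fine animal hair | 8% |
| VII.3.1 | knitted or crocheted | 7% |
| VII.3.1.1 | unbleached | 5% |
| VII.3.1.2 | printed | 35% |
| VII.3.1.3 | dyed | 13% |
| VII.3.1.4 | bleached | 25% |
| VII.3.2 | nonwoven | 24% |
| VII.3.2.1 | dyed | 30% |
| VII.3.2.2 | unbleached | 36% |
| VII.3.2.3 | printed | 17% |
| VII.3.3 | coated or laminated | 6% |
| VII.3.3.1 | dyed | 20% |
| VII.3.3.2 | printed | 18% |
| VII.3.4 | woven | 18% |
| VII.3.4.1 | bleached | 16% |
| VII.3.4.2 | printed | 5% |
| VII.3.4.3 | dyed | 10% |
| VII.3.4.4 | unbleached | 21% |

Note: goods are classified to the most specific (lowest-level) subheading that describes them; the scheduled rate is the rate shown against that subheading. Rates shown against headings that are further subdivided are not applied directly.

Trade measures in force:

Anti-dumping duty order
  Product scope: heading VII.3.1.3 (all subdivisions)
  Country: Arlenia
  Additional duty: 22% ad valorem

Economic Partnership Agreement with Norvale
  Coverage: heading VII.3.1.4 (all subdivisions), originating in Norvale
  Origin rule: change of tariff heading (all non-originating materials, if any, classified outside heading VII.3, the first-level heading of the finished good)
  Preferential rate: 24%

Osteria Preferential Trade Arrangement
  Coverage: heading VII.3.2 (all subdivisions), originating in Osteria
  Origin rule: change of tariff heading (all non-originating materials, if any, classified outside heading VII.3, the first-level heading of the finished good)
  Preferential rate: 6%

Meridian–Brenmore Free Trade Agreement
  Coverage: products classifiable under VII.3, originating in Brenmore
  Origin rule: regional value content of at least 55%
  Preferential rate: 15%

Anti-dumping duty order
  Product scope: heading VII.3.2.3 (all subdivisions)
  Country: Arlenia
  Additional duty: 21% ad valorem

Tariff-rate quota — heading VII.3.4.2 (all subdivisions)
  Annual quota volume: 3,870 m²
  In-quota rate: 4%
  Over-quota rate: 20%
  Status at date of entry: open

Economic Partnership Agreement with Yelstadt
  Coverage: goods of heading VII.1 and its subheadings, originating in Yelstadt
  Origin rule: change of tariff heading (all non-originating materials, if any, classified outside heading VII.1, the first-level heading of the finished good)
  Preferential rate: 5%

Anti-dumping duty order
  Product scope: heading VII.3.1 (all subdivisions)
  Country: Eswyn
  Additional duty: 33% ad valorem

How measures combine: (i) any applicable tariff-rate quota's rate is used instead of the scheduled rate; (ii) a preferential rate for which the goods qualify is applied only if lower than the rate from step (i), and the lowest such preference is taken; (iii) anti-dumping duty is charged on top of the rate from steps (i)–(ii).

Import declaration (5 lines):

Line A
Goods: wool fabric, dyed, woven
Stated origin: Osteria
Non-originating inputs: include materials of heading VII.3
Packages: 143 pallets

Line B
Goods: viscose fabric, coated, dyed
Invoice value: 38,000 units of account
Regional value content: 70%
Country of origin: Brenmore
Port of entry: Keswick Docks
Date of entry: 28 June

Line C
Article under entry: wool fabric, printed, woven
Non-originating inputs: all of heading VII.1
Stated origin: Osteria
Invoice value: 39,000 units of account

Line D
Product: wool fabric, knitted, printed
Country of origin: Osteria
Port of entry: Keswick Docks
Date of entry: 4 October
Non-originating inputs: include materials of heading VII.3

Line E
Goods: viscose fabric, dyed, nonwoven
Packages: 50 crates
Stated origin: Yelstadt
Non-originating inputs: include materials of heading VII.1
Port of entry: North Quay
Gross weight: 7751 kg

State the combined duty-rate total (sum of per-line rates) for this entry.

Line A: wool → VII.3; woven → VII.3.4; dyed → VII.3.4.3. Scheduled 10%. Osteria agreement on VII.3.2: VII.3.4.3 not covered. → 10%.
Line B: viscose → VII.1; coated → VII.1.2; dyed → VII.1.2.3. Scheduled 35%. Brenmore agreement on VII.3: VII.1.2.3 not covered. → 35%.
Line C: wool → VII.3; woven → VII.3.4; printed → VII.3.4.2. Scheduled 5%. quota on VII.3.4.2 open → in-quota 4%; Osteria agreement on VII.3.2: VII.3.4.2 not covered. → 4%.
Line D: wool → VII.3; knitted → VII.3.1; printed → VII.3.1.2. Scheduled 35%. Osteria agreement on VII.3.2: VII.3.1.2 not covered. → 35%.
Line E: viscose → VII.1; nonwoven → VII.1.1; dyed → VII.1.1.1. Scheduled 19%. Yelstadt agreement on VII.1: CTH not met. → 19%.
Sum: 10% + 35% + 4% + 35% + 19% = 103%.

103%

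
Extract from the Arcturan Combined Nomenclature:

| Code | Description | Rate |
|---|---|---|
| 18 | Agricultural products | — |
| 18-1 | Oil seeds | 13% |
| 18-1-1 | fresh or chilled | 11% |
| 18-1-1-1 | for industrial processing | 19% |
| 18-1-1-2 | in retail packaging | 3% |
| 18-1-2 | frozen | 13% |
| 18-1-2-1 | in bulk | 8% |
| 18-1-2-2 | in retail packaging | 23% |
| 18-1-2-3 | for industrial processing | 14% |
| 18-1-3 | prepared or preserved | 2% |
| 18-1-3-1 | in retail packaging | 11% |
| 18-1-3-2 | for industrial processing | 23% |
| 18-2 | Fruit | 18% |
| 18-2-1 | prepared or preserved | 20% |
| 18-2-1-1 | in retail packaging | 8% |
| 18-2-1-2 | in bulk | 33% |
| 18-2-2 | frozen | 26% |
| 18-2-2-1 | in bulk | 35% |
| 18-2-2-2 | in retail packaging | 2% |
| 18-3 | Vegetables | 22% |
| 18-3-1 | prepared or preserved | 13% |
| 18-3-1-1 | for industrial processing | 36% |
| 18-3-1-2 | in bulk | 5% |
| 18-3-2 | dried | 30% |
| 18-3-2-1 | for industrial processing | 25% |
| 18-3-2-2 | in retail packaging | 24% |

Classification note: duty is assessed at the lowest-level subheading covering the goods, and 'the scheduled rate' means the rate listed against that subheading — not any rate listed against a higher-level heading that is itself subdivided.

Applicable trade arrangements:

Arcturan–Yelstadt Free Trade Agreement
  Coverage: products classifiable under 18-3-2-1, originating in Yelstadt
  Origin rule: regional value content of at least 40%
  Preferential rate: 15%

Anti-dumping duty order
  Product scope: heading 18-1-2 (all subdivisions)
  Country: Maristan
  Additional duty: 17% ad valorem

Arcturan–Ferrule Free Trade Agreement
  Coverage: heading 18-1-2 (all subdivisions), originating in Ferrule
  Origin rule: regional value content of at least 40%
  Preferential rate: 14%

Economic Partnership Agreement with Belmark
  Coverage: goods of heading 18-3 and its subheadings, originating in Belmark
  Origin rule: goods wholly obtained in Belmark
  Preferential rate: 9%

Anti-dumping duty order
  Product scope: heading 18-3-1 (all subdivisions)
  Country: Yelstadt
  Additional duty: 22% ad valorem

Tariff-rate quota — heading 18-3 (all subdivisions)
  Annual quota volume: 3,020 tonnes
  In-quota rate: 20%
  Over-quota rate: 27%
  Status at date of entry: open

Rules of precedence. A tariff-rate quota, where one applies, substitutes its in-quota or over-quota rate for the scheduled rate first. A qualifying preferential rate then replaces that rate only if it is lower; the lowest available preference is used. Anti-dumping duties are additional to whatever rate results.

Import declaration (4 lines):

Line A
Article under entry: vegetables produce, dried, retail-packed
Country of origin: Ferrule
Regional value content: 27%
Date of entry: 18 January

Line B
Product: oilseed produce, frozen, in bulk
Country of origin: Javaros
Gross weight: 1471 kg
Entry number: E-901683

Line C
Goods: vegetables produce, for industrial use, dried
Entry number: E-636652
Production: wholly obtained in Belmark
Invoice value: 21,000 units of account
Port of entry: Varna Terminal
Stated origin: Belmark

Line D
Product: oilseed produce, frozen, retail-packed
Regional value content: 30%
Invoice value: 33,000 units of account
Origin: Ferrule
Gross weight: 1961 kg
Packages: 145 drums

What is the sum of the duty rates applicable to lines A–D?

60%

Line A: vegetables → 18-3; dried → 18-3-2; retail-packed → 18-3-2-2. Scheduled 24%. quota on 18-3 open → in-quota 20%; Ferrule agreement on 18-1-2: 18-3-2-2 not covered. → 20%.
Line B: oilseed → 18-1; frozen → 18-1-2; in bulk → 18-1-2-1. Scheduled 8%. No special measure applies. → 8%.
Line C: vegetables → 18-3; dried → 18-3-2; for industrial use → 18-3-2-1. Scheduled 25%. quota on 18-3 open → in-quota 20%; Belmark agreement on 18-3: wholly obtained → 9% available; preferential 9%. → 9%.
Line D: oilseed → 18-1; frozen → 18-1-2; retail-packed → 18-1-2-2. Scheduled 23%. Ferrule agreement on 18-1-2: RVC < 40%. → 23%.
Sum: 20% + 8% + 9% + 23% = 60%.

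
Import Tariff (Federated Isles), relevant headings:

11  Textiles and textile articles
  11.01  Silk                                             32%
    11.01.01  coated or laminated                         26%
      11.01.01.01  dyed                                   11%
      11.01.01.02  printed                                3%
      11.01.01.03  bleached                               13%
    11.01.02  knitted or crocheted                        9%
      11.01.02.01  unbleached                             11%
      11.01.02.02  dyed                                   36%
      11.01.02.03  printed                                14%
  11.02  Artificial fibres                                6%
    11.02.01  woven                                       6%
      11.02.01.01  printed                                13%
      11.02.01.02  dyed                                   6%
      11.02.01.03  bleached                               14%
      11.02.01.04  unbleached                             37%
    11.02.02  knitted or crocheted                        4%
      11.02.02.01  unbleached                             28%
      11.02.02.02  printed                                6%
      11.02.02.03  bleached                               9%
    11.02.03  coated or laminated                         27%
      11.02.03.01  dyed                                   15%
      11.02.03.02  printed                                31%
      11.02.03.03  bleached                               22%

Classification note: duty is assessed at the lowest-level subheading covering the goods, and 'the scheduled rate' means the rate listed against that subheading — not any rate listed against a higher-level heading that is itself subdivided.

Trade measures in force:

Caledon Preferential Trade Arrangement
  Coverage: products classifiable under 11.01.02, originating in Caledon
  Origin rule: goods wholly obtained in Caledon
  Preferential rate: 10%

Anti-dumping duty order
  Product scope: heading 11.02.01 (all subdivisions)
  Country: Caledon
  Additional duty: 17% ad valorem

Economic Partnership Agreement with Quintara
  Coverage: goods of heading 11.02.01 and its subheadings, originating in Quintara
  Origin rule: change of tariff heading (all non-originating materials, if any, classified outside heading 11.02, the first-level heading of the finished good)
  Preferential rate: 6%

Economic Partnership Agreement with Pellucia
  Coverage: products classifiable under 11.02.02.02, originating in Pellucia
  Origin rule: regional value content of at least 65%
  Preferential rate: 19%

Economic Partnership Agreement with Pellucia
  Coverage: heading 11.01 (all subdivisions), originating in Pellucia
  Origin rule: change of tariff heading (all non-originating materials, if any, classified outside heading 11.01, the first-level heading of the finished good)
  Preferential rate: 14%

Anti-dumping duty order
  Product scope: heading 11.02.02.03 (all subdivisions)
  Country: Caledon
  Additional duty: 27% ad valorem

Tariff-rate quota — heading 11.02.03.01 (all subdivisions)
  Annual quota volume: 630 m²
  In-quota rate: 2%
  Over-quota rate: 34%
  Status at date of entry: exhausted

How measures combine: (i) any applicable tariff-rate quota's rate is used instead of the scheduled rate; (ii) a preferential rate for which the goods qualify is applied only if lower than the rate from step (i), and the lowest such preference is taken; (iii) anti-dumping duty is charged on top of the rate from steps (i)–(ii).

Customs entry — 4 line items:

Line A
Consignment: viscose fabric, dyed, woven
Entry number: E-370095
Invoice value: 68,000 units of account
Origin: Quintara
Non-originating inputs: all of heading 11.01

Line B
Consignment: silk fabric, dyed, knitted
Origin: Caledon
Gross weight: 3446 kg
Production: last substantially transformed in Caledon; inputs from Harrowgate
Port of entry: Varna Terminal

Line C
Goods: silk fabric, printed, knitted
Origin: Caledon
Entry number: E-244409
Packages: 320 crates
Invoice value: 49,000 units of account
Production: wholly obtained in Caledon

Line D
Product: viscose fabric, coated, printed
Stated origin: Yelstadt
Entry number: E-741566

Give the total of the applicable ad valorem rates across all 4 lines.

Line A: viscose → 11.02; woven → 11.02.01; dyed → 11.02.01.02. Scheduled 6%. Quintara agreement on 11.02.01: CTH met → 6% available; preference 6% not lower than 6% → no reduction. → 6%.
Line B: silk → 11.01; knitted → 11.01.02; dyed → 11.01.02.02. Scheduled 36%. Caledon agreement on 11.01.02: not wholly obtained. → 36%.
Line C: silk → 11.01; knitted → 11.01.02; printed → 11.01.02.03. Scheduled 14%. Caledon agreement on 11.01.02: wholly obtained → 10% available; preferential 10%. → 10%.
Line D: viscose → 11.02; coated → 11.02.03; printed → 11.02.03.02. Scheduled 31%. No special measure applies. → 31%.
Sum: 6% + 36% + 10% + 31% = 83%.

83%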